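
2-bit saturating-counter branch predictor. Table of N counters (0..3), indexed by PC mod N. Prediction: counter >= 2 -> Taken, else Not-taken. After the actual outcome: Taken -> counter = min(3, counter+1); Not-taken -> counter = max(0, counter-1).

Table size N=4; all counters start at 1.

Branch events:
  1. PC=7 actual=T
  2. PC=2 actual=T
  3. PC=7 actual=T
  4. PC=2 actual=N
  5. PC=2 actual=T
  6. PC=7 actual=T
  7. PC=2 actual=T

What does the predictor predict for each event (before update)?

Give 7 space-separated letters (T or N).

Answer: N N T T N T T

Derivation:
Ev 1: PC=7 idx=3 pred=N actual=T -> ctr[3]=2
Ev 2: PC=2 idx=2 pred=N actual=T -> ctr[2]=2
Ev 3: PC=7 idx=3 pred=T actual=T -> ctr[3]=3
Ev 4: PC=2 idx=2 pred=T actual=N -> ctr[2]=1
Ev 5: PC=2 idx=2 pred=N actual=T -> ctr[2]=2
Ev 6: PC=7 idx=3 pred=T actual=T -> ctr[3]=3
Ev 7: PC=2 idx=2 pred=T actual=T -> ctr[2]=3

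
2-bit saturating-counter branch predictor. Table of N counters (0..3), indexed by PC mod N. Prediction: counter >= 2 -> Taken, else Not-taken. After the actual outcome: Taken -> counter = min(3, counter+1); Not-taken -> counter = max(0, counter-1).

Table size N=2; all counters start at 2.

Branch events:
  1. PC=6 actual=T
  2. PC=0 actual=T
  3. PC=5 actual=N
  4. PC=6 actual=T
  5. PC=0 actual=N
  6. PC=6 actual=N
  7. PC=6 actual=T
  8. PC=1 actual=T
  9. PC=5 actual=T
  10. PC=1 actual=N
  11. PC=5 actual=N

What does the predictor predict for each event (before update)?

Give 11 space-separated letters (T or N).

Answer: T T T T T T N N T T T

Derivation:
Ev 1: PC=6 idx=0 pred=T actual=T -> ctr[0]=3
Ev 2: PC=0 idx=0 pred=T actual=T -> ctr[0]=3
Ev 3: PC=5 idx=1 pred=T actual=N -> ctr[1]=1
Ev 4: PC=6 idx=0 pred=T actual=T -> ctr[0]=3
Ev 5: PC=0 idx=0 pred=T actual=N -> ctr[0]=2
Ev 6: PC=6 idx=0 pred=T actual=N -> ctr[0]=1
Ev 7: PC=6 idx=0 pred=N actual=T -> ctr[0]=2
Ev 8: PC=1 idx=1 pred=N actual=T -> ctr[1]=2
Ev 9: PC=5 idx=1 pred=T actual=T -> ctr[1]=3
Ev 10: PC=1 idx=1 pred=T actual=N -> ctr[1]=2
Ev 11: PC=5 idx=1 pred=T actual=N -> ctr[1]=1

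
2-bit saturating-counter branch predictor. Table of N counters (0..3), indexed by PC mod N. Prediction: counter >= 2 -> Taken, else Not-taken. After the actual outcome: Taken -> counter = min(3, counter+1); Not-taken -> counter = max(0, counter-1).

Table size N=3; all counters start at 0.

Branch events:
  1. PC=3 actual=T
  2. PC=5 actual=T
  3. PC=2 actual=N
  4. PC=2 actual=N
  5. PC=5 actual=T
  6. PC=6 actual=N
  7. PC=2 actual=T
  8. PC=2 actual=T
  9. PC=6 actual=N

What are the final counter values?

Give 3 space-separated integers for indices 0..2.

Ev 1: PC=3 idx=0 pred=N actual=T -> ctr[0]=1
Ev 2: PC=5 idx=2 pred=N actual=T -> ctr[2]=1
Ev 3: PC=2 idx=2 pred=N actual=N -> ctr[2]=0
Ev 4: PC=2 idx=2 pred=N actual=N -> ctr[2]=0
Ev 5: PC=5 idx=2 pred=N actual=T -> ctr[2]=1
Ev 6: PC=6 idx=0 pred=N actual=N -> ctr[0]=0
Ev 7: PC=2 idx=2 pred=N actual=T -> ctr[2]=2
Ev 8: PC=2 idx=2 pred=T actual=T -> ctr[2]=3
Ev 9: PC=6 idx=0 pred=N actual=N -> ctr[0]=0

Answer: 0 0 3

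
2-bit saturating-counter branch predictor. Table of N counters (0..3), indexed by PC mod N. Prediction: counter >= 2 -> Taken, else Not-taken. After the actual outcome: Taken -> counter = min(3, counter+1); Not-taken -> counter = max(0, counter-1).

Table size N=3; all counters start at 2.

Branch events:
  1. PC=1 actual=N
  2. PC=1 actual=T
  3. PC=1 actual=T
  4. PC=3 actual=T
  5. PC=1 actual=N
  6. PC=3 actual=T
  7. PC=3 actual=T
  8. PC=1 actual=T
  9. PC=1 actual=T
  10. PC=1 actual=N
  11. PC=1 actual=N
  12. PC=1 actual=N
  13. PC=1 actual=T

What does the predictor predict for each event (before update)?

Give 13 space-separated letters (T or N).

Answer: T N T T T T T T T T T N N

Derivation:
Ev 1: PC=1 idx=1 pred=T actual=N -> ctr[1]=1
Ev 2: PC=1 idx=1 pred=N actual=T -> ctr[1]=2
Ev 3: PC=1 idx=1 pred=T actual=T -> ctr[1]=3
Ev 4: PC=3 idx=0 pred=T actual=T -> ctr[0]=3
Ev 5: PC=1 idx=1 pred=T actual=N -> ctr[1]=2
Ev 6: PC=3 idx=0 pred=T actual=T -> ctr[0]=3
Ev 7: PC=3 idx=0 pred=T actual=T -> ctr[0]=3
Ev 8: PC=1 idx=1 pred=T actual=T -> ctr[1]=3
Ev 9: PC=1 idx=1 pred=T actual=T -> ctr[1]=3
Ev 10: PC=1 idx=1 pred=T actual=N -> ctr[1]=2
Ev 11: PC=1 idx=1 pred=T actual=N -> ctr[1]=1
Ev 12: PC=1 idx=1 pred=N actual=N -> ctr[1]=0
Ev 13: PC=1 idx=1 pred=N actual=T -> ctr[1]=1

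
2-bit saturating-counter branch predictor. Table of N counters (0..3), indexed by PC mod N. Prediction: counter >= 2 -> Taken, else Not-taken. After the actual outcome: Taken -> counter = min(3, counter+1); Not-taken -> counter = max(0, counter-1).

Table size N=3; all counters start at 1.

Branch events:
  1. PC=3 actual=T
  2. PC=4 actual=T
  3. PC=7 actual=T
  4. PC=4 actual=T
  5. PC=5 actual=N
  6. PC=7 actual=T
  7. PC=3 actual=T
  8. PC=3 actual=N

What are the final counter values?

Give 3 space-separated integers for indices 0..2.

Ev 1: PC=3 idx=0 pred=N actual=T -> ctr[0]=2
Ev 2: PC=4 idx=1 pred=N actual=T -> ctr[1]=2
Ev 3: PC=7 idx=1 pred=T actual=T -> ctr[1]=3
Ev 4: PC=4 idx=1 pred=T actual=T -> ctr[1]=3
Ev 5: PC=5 idx=2 pred=N actual=N -> ctr[2]=0
Ev 6: PC=7 idx=1 pred=T actual=T -> ctr[1]=3
Ev 7: PC=3 idx=0 pred=T actual=T -> ctr[0]=3
Ev 8: PC=3 idx=0 pred=T actual=N -> ctr[0]=2

Answer: 2 3 0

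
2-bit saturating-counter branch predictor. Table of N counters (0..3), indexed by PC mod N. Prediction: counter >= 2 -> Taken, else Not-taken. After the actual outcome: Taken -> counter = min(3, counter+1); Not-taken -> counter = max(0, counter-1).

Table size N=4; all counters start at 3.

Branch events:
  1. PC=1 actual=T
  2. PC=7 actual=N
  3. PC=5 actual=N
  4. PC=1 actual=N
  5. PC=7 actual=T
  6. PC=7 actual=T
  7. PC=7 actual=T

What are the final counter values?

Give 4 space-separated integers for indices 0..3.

Ev 1: PC=1 idx=1 pred=T actual=T -> ctr[1]=3
Ev 2: PC=7 idx=3 pred=T actual=N -> ctr[3]=2
Ev 3: PC=5 idx=1 pred=T actual=N -> ctr[1]=2
Ev 4: PC=1 idx=1 pred=T actual=N -> ctr[1]=1
Ev 5: PC=7 idx=3 pred=T actual=T -> ctr[3]=3
Ev 6: PC=7 idx=3 pred=T actual=T -> ctr[3]=3
Ev 7: PC=7 idx=3 pred=T actual=T -> ctr[3]=3

Answer: 3 1 3 3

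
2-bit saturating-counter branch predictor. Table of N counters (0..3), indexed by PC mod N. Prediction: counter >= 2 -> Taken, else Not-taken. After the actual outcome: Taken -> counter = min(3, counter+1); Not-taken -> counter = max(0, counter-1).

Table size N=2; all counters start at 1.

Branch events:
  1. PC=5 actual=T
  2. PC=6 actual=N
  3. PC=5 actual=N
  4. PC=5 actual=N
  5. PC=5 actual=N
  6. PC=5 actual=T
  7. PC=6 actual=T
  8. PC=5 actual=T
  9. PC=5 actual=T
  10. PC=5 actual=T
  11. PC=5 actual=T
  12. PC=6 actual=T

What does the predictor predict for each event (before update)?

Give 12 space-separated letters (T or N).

Ev 1: PC=5 idx=1 pred=N actual=T -> ctr[1]=2
Ev 2: PC=6 idx=0 pred=N actual=N -> ctr[0]=0
Ev 3: PC=5 idx=1 pred=T actual=N -> ctr[1]=1
Ev 4: PC=5 idx=1 pred=N actual=N -> ctr[1]=0
Ev 5: PC=5 idx=1 pred=N actual=N -> ctr[1]=0
Ev 6: PC=5 idx=1 pred=N actual=T -> ctr[1]=1
Ev 7: PC=6 idx=0 pred=N actual=T -> ctr[0]=1
Ev 8: PC=5 idx=1 pred=N actual=T -> ctr[1]=2
Ev 9: PC=5 idx=1 pred=T actual=T -> ctr[1]=3
Ev 10: PC=5 idx=1 pred=T actual=T -> ctr[1]=3
Ev 11: PC=5 idx=1 pred=T actual=T -> ctr[1]=3
Ev 12: PC=6 idx=0 pred=N actual=T -> ctr[0]=2

Answer: N N T N N N N N T T T N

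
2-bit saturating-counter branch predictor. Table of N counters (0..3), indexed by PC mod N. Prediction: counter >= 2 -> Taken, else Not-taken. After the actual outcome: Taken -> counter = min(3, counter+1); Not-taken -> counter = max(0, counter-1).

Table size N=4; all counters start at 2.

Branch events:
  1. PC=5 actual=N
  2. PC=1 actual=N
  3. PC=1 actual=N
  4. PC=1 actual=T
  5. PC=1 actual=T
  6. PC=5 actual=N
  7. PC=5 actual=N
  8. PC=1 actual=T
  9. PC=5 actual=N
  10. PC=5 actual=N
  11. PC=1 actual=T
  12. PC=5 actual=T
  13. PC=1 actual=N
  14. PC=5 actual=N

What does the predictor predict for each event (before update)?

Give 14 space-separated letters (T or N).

Ev 1: PC=5 idx=1 pred=T actual=N -> ctr[1]=1
Ev 2: PC=1 idx=1 pred=N actual=N -> ctr[1]=0
Ev 3: PC=1 idx=1 pred=N actual=N -> ctr[1]=0
Ev 4: PC=1 idx=1 pred=N actual=T -> ctr[1]=1
Ev 5: PC=1 idx=1 pred=N actual=T -> ctr[1]=2
Ev 6: PC=5 idx=1 pred=T actual=N -> ctr[1]=1
Ev 7: PC=5 idx=1 pred=N actual=N -> ctr[1]=0
Ev 8: PC=1 idx=1 pred=N actual=T -> ctr[1]=1
Ev 9: PC=5 idx=1 pred=N actual=N -> ctr[1]=0
Ev 10: PC=5 idx=1 pred=N actual=N -> ctr[1]=0
Ev 11: PC=1 idx=1 pred=N actual=T -> ctr[1]=1
Ev 12: PC=5 idx=1 pred=N actual=T -> ctr[1]=2
Ev 13: PC=1 idx=1 pred=T actual=N -> ctr[1]=1
Ev 14: PC=5 idx=1 pred=N actual=N -> ctr[1]=0

Answer: T N N N N T N N N N N N T N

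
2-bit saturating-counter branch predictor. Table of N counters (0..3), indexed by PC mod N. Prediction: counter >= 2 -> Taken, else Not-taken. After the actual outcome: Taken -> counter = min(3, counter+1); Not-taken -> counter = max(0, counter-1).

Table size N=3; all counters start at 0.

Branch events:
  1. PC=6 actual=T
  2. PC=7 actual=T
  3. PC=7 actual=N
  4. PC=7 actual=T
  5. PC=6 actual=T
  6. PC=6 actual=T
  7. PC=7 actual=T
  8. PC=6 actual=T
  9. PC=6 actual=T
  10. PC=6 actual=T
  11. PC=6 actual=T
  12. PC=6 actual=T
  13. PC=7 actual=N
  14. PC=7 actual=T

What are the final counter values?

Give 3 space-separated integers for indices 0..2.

Answer: 3 2 0

Derivation:
Ev 1: PC=6 idx=0 pred=N actual=T -> ctr[0]=1
Ev 2: PC=7 idx=1 pred=N actual=T -> ctr[1]=1
Ev 3: PC=7 idx=1 pred=N actual=N -> ctr[1]=0
Ev 4: PC=7 idx=1 pred=N actual=T -> ctr[1]=1
Ev 5: PC=6 idx=0 pred=N actual=T -> ctr[0]=2
Ev 6: PC=6 idx=0 pred=T actual=T -> ctr[0]=3
Ev 7: PC=7 idx=1 pred=N actual=T -> ctr[1]=2
Ev 8: PC=6 idx=0 pred=T actual=T -> ctr[0]=3
Ev 9: PC=6 idx=0 pred=T actual=T -> ctr[0]=3
Ev 10: PC=6 idx=0 pred=T actual=T -> ctr[0]=3
Ev 11: PC=6 idx=0 pred=T actual=T -> ctr[0]=3
Ev 12: PC=6 idx=0 pred=T actual=T -> ctr[0]=3
Ev 13: PC=7 idx=1 pred=T actual=N -> ctr[1]=1
Ev 14: PC=7 idx=1 pred=N actual=T -> ctr[1]=2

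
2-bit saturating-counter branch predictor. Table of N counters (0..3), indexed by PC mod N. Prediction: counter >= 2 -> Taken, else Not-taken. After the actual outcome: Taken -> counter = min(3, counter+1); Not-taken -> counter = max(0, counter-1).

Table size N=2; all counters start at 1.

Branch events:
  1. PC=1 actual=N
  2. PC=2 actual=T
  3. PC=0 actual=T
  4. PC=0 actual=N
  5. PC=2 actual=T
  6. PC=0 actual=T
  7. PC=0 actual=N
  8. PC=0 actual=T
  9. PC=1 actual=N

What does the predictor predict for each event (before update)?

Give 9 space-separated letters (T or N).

Answer: N N T T T T T T N

Derivation:
Ev 1: PC=1 idx=1 pred=N actual=N -> ctr[1]=0
Ev 2: PC=2 idx=0 pred=N actual=T -> ctr[0]=2
Ev 3: PC=0 idx=0 pred=T actual=T -> ctr[0]=3
Ev 4: PC=0 idx=0 pred=T actual=N -> ctr[0]=2
Ev 5: PC=2 idx=0 pred=T actual=T -> ctr[0]=3
Ev 6: PC=0 idx=0 pred=T actual=T -> ctr[0]=3
Ev 7: PC=0 idx=0 pred=T actual=N -> ctr[0]=2
Ev 8: PC=0 idx=0 pred=T actual=T -> ctr[0]=3
Ev 9: PC=1 idx=1 pred=N actual=N -> ctr[1]=0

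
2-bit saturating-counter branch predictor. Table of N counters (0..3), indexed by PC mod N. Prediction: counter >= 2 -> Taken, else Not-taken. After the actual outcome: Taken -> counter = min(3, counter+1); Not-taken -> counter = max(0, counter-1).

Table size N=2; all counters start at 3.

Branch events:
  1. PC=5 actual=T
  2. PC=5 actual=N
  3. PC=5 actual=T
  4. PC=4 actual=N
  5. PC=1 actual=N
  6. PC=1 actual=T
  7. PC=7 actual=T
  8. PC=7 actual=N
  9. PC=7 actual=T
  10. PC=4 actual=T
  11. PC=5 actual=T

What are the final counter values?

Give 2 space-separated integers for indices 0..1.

Answer: 3 3

Derivation:
Ev 1: PC=5 idx=1 pred=T actual=T -> ctr[1]=3
Ev 2: PC=5 idx=1 pred=T actual=N -> ctr[1]=2
Ev 3: PC=5 idx=1 pred=T actual=T -> ctr[1]=3
Ev 4: PC=4 idx=0 pred=T actual=N -> ctr[0]=2
Ev 5: PC=1 idx=1 pred=T actual=N -> ctr[1]=2
Ev 6: PC=1 idx=1 pred=T actual=T -> ctr[1]=3
Ev 7: PC=7 idx=1 pred=T actual=T -> ctr[1]=3
Ev 8: PC=7 idx=1 pred=T actual=N -> ctr[1]=2
Ev 9: PC=7 idx=1 pred=T actual=T -> ctr[1]=3
Ev 10: PC=4 idx=0 pred=T actual=T -> ctr[0]=3
Ev 11: PC=5 idx=1 pred=T actual=T -> ctr[1]=3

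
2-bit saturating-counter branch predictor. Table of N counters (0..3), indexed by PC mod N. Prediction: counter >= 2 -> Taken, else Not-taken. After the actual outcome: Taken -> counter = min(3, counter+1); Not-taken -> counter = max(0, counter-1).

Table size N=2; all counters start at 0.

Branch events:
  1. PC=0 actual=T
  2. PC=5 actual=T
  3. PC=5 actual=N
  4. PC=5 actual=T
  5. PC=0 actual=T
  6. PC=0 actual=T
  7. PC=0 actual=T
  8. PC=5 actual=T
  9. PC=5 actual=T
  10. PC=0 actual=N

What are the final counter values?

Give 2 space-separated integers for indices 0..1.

Answer: 2 3

Derivation:
Ev 1: PC=0 idx=0 pred=N actual=T -> ctr[0]=1
Ev 2: PC=5 idx=1 pred=N actual=T -> ctr[1]=1
Ev 3: PC=5 idx=1 pred=N actual=N -> ctr[1]=0
Ev 4: PC=5 idx=1 pred=N actual=T -> ctr[1]=1
Ev 5: PC=0 idx=0 pred=N actual=T -> ctr[0]=2
Ev 6: PC=0 idx=0 pred=T actual=T -> ctr[0]=3
Ev 7: PC=0 idx=0 pred=T actual=T -> ctr[0]=3
Ev 8: PC=5 idx=1 pred=N actual=T -> ctr[1]=2
Ev 9: PC=5 idx=1 pred=T actual=T -> ctr[1]=3
Ev 10: PC=0 idx=0 pred=T actual=N -> ctr[0]=2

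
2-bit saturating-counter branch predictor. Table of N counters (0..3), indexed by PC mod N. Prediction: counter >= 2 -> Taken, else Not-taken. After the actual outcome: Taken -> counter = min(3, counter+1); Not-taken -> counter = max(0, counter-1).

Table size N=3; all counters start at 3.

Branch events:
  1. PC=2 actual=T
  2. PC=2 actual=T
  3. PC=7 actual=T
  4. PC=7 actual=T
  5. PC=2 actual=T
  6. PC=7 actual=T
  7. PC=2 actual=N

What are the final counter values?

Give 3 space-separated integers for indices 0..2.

Answer: 3 3 2

Derivation:
Ev 1: PC=2 idx=2 pred=T actual=T -> ctr[2]=3
Ev 2: PC=2 idx=2 pred=T actual=T -> ctr[2]=3
Ev 3: PC=7 idx=1 pred=T actual=T -> ctr[1]=3
Ev 4: PC=7 idx=1 pred=T actual=T -> ctr[1]=3
Ev 5: PC=2 idx=2 pred=T actual=T -> ctr[2]=3
Ev 6: PC=7 idx=1 pred=T actual=T -> ctr[1]=3
Ev 7: PC=2 idx=2 pred=T actual=N -> ctr[2]=2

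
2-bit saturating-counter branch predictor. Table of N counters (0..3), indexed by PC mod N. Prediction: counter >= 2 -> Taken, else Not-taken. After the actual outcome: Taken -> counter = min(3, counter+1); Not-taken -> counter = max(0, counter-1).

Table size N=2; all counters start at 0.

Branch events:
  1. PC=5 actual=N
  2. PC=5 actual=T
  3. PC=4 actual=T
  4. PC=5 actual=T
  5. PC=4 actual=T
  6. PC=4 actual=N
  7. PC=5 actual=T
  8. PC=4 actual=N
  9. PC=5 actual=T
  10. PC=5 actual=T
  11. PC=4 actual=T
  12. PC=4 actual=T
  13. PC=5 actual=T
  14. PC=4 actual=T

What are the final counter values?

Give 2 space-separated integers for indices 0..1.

Answer: 3 3

Derivation:
Ev 1: PC=5 idx=1 pred=N actual=N -> ctr[1]=0
Ev 2: PC=5 idx=1 pred=N actual=T -> ctr[1]=1
Ev 3: PC=4 idx=0 pred=N actual=T -> ctr[0]=1
Ev 4: PC=5 idx=1 pred=N actual=T -> ctr[1]=2
Ev 5: PC=4 idx=0 pred=N actual=T -> ctr[0]=2
Ev 6: PC=4 idx=0 pred=T actual=N -> ctr[0]=1
Ev 7: PC=5 idx=1 pred=T actual=T -> ctr[1]=3
Ev 8: PC=4 idx=0 pred=N actual=N -> ctr[0]=0
Ev 9: PC=5 idx=1 pred=T actual=T -> ctr[1]=3
Ev 10: PC=5 idx=1 pred=T actual=T -> ctr[1]=3
Ev 11: PC=4 idx=0 pred=N actual=T -> ctr[0]=1
Ev 12: PC=4 idx=0 pred=N actual=T -> ctr[0]=2
Ev 13: PC=5 idx=1 pred=T actual=T -> ctr[1]=3
Ev 14: PC=4 idx=0 pred=T actual=T -> ctr[0]=3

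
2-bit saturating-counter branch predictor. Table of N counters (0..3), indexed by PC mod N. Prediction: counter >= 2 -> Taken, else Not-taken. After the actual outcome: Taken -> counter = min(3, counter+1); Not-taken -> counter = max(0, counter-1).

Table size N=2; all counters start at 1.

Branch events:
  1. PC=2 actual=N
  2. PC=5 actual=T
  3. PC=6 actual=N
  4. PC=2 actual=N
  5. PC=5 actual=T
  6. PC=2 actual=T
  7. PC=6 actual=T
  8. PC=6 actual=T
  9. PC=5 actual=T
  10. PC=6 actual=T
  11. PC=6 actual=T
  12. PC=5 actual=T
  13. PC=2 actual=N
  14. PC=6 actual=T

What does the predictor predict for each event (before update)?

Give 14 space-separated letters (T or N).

Ev 1: PC=2 idx=0 pred=N actual=N -> ctr[0]=0
Ev 2: PC=5 idx=1 pred=N actual=T -> ctr[1]=2
Ev 3: PC=6 idx=0 pred=N actual=N -> ctr[0]=0
Ev 4: PC=2 idx=0 pred=N actual=N -> ctr[0]=0
Ev 5: PC=5 idx=1 pred=T actual=T -> ctr[1]=3
Ev 6: PC=2 idx=0 pred=N actual=T -> ctr[0]=1
Ev 7: PC=6 idx=0 pred=N actual=T -> ctr[0]=2
Ev 8: PC=6 idx=0 pred=T actual=T -> ctr[0]=3
Ev 9: PC=5 idx=1 pred=T actual=T -> ctr[1]=3
Ev 10: PC=6 idx=0 pred=T actual=T -> ctr[0]=3
Ev 11: PC=6 idx=0 pred=T actual=T -> ctr[0]=3
Ev 12: PC=5 idx=1 pred=T actual=T -> ctr[1]=3
Ev 13: PC=2 idx=0 pred=T actual=N -> ctr[0]=2
Ev 14: PC=6 idx=0 pred=T actual=T -> ctr[0]=3

Answer: N N N N T N N T T T T T T T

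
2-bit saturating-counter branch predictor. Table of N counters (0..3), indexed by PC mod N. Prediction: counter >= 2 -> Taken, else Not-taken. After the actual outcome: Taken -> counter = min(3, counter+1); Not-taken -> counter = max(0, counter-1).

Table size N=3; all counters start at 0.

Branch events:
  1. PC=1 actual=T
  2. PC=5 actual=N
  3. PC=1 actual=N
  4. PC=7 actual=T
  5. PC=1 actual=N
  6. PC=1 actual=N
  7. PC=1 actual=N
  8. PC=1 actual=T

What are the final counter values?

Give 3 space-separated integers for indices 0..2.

Ev 1: PC=1 idx=1 pred=N actual=T -> ctr[1]=1
Ev 2: PC=5 idx=2 pred=N actual=N -> ctr[2]=0
Ev 3: PC=1 idx=1 pred=N actual=N -> ctr[1]=0
Ev 4: PC=7 idx=1 pred=N actual=T -> ctr[1]=1
Ev 5: PC=1 idx=1 pred=N actual=N -> ctr[1]=0
Ev 6: PC=1 idx=1 pred=N actual=N -> ctr[1]=0
Ev 7: PC=1 idx=1 pred=N actual=N -> ctr[1]=0
Ev 8: PC=1 idx=1 pred=N actual=T -> ctr[1]=1

Answer: 0 1 0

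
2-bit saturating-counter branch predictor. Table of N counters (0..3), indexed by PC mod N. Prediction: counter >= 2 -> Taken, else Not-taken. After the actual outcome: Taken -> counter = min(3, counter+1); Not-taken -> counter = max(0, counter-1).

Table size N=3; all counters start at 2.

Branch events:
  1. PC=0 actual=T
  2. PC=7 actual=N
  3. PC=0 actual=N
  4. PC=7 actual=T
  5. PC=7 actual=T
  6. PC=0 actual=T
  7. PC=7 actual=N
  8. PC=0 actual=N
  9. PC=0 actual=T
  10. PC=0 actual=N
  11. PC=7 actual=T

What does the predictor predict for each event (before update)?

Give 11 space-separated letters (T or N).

Ev 1: PC=0 idx=0 pred=T actual=T -> ctr[0]=3
Ev 2: PC=7 idx=1 pred=T actual=N -> ctr[1]=1
Ev 3: PC=0 idx=0 pred=T actual=N -> ctr[0]=2
Ev 4: PC=7 idx=1 pred=N actual=T -> ctr[1]=2
Ev 5: PC=7 idx=1 pred=T actual=T -> ctr[1]=3
Ev 6: PC=0 idx=0 pred=T actual=T -> ctr[0]=3
Ev 7: PC=7 idx=1 pred=T actual=N -> ctr[1]=2
Ev 8: PC=0 idx=0 pred=T actual=N -> ctr[0]=2
Ev 9: PC=0 idx=0 pred=T actual=T -> ctr[0]=3
Ev 10: PC=0 idx=0 pred=T actual=N -> ctr[0]=2
Ev 11: PC=7 idx=1 pred=T actual=T -> ctr[1]=3

Answer: T T T N T T T T T T T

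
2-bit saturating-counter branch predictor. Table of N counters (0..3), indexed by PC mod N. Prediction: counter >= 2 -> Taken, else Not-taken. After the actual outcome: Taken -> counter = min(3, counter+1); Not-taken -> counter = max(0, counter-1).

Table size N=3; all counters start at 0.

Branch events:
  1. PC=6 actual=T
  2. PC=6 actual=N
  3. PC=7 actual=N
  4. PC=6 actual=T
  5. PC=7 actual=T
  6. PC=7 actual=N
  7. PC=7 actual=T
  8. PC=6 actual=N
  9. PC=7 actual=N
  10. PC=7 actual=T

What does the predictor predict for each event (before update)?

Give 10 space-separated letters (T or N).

Ev 1: PC=6 idx=0 pred=N actual=T -> ctr[0]=1
Ev 2: PC=6 idx=0 pred=N actual=N -> ctr[0]=0
Ev 3: PC=7 idx=1 pred=N actual=N -> ctr[1]=0
Ev 4: PC=6 idx=0 pred=N actual=T -> ctr[0]=1
Ev 5: PC=7 idx=1 pred=N actual=T -> ctr[1]=1
Ev 6: PC=7 idx=1 pred=N actual=N -> ctr[1]=0
Ev 7: PC=7 idx=1 pred=N actual=T -> ctr[1]=1
Ev 8: PC=6 idx=0 pred=N actual=N -> ctr[0]=0
Ev 9: PC=7 idx=1 pred=N actual=N -> ctr[1]=0
Ev 10: PC=7 idx=1 pred=N actual=T -> ctr[1]=1

Answer: N N N N N N N N N N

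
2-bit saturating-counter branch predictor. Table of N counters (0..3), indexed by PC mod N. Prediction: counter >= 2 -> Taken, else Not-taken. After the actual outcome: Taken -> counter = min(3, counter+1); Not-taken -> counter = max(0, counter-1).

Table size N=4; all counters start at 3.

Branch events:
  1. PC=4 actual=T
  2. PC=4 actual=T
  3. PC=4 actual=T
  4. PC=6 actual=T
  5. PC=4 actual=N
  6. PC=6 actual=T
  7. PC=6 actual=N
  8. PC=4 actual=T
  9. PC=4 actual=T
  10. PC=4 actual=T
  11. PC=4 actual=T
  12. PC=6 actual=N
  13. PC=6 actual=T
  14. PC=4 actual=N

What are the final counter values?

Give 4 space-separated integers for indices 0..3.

Answer: 2 3 2 3

Derivation:
Ev 1: PC=4 idx=0 pred=T actual=T -> ctr[0]=3
Ev 2: PC=4 idx=0 pred=T actual=T -> ctr[0]=3
Ev 3: PC=4 idx=0 pred=T actual=T -> ctr[0]=3
Ev 4: PC=6 idx=2 pred=T actual=T -> ctr[2]=3
Ev 5: PC=4 idx=0 pred=T actual=N -> ctr[0]=2
Ev 6: PC=6 idx=2 pred=T actual=T -> ctr[2]=3
Ev 7: PC=6 idx=2 pred=T actual=N -> ctr[2]=2
Ev 8: PC=4 idx=0 pred=T actual=T -> ctr[0]=3
Ev 9: PC=4 idx=0 pred=T actual=T -> ctr[0]=3
Ev 10: PC=4 idx=0 pred=T actual=T -> ctr[0]=3
Ev 11: PC=4 idx=0 pred=T actual=T -> ctr[0]=3
Ev 12: PC=6 idx=2 pred=T actual=N -> ctr[2]=1
Ev 13: PC=6 idx=2 pred=N actual=T -> ctr[2]=2
Ev 14: PC=4 idx=0 pred=T actual=N -> ctr[0]=2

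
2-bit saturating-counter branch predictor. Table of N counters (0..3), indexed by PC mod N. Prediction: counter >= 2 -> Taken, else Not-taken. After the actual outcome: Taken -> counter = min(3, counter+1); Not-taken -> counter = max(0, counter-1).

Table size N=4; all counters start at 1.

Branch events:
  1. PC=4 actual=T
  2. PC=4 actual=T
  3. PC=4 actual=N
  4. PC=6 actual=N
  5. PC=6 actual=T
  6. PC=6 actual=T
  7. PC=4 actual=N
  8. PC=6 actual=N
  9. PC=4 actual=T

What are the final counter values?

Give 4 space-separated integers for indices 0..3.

Answer: 2 1 1 1

Derivation:
Ev 1: PC=4 idx=0 pred=N actual=T -> ctr[0]=2
Ev 2: PC=4 idx=0 pred=T actual=T -> ctr[0]=3
Ev 3: PC=4 idx=0 pred=T actual=N -> ctr[0]=2
Ev 4: PC=6 idx=2 pred=N actual=N -> ctr[2]=0
Ev 5: PC=6 idx=2 pred=N actual=T -> ctr[2]=1
Ev 6: PC=6 idx=2 pred=N actual=T -> ctr[2]=2
Ev 7: PC=4 idx=0 pred=T actual=N -> ctr[0]=1
Ev 8: PC=6 idx=2 pred=T actual=N -> ctr[2]=1
Ev 9: PC=4 idx=0 pred=N actual=T -> ctr[0]=2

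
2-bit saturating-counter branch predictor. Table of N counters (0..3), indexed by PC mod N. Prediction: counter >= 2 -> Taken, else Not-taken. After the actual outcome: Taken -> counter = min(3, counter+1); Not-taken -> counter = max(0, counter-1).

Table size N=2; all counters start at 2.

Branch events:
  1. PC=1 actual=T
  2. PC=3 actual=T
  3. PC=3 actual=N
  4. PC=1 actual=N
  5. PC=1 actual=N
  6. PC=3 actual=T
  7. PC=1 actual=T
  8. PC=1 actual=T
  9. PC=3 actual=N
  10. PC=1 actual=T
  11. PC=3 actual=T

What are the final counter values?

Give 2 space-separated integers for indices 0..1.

Answer: 2 3

Derivation:
Ev 1: PC=1 idx=1 pred=T actual=T -> ctr[1]=3
Ev 2: PC=3 idx=1 pred=T actual=T -> ctr[1]=3
Ev 3: PC=3 idx=1 pred=T actual=N -> ctr[1]=2
Ev 4: PC=1 idx=1 pred=T actual=N -> ctr[1]=1
Ev 5: PC=1 idx=1 pred=N actual=N -> ctr[1]=0
Ev 6: PC=3 idx=1 pred=N actual=T -> ctr[1]=1
Ev 7: PC=1 idx=1 pred=N actual=T -> ctr[1]=2
Ev 8: PC=1 idx=1 pred=T actual=T -> ctr[1]=3
Ev 9: PC=3 idx=1 pred=T actual=N -> ctr[1]=2
Ev 10: PC=1 idx=1 pred=T actual=T -> ctr[1]=3
Ev 11: PC=3 idx=1 pred=T actual=T -> ctr[1]=3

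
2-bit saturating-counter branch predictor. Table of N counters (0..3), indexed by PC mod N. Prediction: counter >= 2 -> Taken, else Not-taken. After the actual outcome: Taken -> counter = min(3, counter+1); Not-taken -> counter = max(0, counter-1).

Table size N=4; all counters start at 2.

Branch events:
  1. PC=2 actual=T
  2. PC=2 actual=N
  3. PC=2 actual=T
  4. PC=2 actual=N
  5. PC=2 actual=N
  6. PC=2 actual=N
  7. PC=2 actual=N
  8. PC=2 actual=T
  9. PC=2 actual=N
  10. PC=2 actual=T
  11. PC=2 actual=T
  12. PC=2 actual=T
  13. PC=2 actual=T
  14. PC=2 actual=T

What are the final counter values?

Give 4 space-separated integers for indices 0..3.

Ev 1: PC=2 idx=2 pred=T actual=T -> ctr[2]=3
Ev 2: PC=2 idx=2 pred=T actual=N -> ctr[2]=2
Ev 3: PC=2 idx=2 pred=T actual=T -> ctr[2]=3
Ev 4: PC=2 idx=2 pred=T actual=N -> ctr[2]=2
Ev 5: PC=2 idx=2 pred=T actual=N -> ctr[2]=1
Ev 6: PC=2 idx=2 pred=N actual=N -> ctr[2]=0
Ev 7: PC=2 idx=2 pred=N actual=N -> ctr[2]=0
Ev 8: PC=2 idx=2 pred=N actual=T -> ctr[2]=1
Ev 9: PC=2 idx=2 pred=N actual=N -> ctr[2]=0
Ev 10: PC=2 idx=2 pred=N actual=T -> ctr[2]=1
Ev 11: PC=2 idx=2 pred=N actual=T -> ctr[2]=2
Ev 12: PC=2 idx=2 pred=T actual=T -> ctr[2]=3
Ev 13: PC=2 idx=2 pred=T actual=T -> ctr[2]=3
Ev 14: PC=2 idx=2 pred=T actual=T -> ctr[2]=3

Answer: 2 2 3 2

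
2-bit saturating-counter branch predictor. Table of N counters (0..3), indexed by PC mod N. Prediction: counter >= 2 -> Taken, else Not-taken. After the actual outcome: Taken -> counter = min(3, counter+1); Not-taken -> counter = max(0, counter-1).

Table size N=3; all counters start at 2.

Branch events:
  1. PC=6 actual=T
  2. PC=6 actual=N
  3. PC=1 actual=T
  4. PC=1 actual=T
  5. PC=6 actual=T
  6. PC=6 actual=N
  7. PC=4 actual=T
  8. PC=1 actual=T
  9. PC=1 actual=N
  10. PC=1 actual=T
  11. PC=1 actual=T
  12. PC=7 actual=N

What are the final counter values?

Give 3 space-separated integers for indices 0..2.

Ev 1: PC=6 idx=0 pred=T actual=T -> ctr[0]=3
Ev 2: PC=6 idx=0 pred=T actual=N -> ctr[0]=2
Ev 3: PC=1 idx=1 pred=T actual=T -> ctr[1]=3
Ev 4: PC=1 idx=1 pred=T actual=T -> ctr[1]=3
Ev 5: PC=6 idx=0 pred=T actual=T -> ctr[0]=3
Ev 6: PC=6 idx=0 pred=T actual=N -> ctr[0]=2
Ev 7: PC=4 idx=1 pred=T actual=T -> ctr[1]=3
Ev 8: PC=1 idx=1 pred=T actual=T -> ctr[1]=3
Ev 9: PC=1 idx=1 pred=T actual=N -> ctr[1]=2
Ev 10: PC=1 idx=1 pred=T actual=T -> ctr[1]=3
Ev 11: PC=1 idx=1 pred=T actual=T -> ctr[1]=3
Ev 12: PC=7 idx=1 pred=T actual=N -> ctr[1]=2

Answer: 2 2 2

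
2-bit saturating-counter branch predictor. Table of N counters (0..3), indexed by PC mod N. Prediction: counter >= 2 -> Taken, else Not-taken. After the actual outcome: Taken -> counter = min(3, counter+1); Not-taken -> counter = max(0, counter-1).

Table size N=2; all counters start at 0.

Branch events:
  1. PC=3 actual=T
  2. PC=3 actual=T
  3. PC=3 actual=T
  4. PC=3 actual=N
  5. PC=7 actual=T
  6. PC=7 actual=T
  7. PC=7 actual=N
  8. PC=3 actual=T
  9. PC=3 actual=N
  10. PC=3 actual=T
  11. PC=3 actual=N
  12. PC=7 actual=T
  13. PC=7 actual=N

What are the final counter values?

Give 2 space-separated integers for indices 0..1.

Answer: 0 2

Derivation:
Ev 1: PC=3 idx=1 pred=N actual=T -> ctr[1]=1
Ev 2: PC=3 idx=1 pred=N actual=T -> ctr[1]=2
Ev 3: PC=3 idx=1 pred=T actual=T -> ctr[1]=3
Ev 4: PC=3 idx=1 pred=T actual=N -> ctr[1]=2
Ev 5: PC=7 idx=1 pred=T actual=T -> ctr[1]=3
Ev 6: PC=7 idx=1 pred=T actual=T -> ctr[1]=3
Ev 7: PC=7 idx=1 pred=T actual=N -> ctr[1]=2
Ev 8: PC=3 idx=1 pred=T actual=T -> ctr[1]=3
Ev 9: PC=3 idx=1 pred=T actual=N -> ctr[1]=2
Ev 10: PC=3 idx=1 pred=T actual=T -> ctr[1]=3
Ev 11: PC=3 idx=1 pred=T actual=N -> ctr[1]=2
Ev 12: PC=7 idx=1 pred=T actual=T -> ctr[1]=3
Ev 13: PC=7 idx=1 pred=T actual=N -> ctr[1]=2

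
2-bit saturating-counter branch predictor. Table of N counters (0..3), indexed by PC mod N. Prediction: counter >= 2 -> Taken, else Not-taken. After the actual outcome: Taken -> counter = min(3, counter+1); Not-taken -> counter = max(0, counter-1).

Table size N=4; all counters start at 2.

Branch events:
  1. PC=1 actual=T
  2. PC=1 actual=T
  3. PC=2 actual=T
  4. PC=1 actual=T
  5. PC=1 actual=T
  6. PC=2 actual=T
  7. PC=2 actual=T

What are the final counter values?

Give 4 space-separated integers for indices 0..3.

Answer: 2 3 3 2

Derivation:
Ev 1: PC=1 idx=1 pred=T actual=T -> ctr[1]=3
Ev 2: PC=1 idx=1 pred=T actual=T -> ctr[1]=3
Ev 3: PC=2 idx=2 pred=T actual=T -> ctr[2]=3
Ev 4: PC=1 idx=1 pred=T actual=T -> ctr[1]=3
Ev 5: PC=1 idx=1 pred=T actual=T -> ctr[1]=3
Ev 6: PC=2 idx=2 pred=T actual=T -> ctr[2]=3
Ev 7: PC=2 idx=2 pred=T actual=T -> ctr[2]=3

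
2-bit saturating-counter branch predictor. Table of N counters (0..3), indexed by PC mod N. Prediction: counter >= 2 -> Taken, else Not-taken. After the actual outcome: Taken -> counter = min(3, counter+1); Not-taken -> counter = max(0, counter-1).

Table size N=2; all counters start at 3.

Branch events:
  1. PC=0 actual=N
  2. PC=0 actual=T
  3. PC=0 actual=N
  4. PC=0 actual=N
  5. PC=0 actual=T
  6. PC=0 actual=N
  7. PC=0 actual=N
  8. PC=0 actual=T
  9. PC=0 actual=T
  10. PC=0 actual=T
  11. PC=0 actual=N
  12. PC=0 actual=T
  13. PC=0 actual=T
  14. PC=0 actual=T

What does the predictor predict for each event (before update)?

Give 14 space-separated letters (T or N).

Answer: T T T T N T N N N T T T T T

Derivation:
Ev 1: PC=0 idx=0 pred=T actual=N -> ctr[0]=2
Ev 2: PC=0 idx=0 pred=T actual=T -> ctr[0]=3
Ev 3: PC=0 idx=0 pred=T actual=N -> ctr[0]=2
Ev 4: PC=0 idx=0 pred=T actual=N -> ctr[0]=1
Ev 5: PC=0 idx=0 pred=N actual=T -> ctr[0]=2
Ev 6: PC=0 idx=0 pred=T actual=N -> ctr[0]=1
Ev 7: PC=0 idx=0 pred=N actual=N -> ctr[0]=0
Ev 8: PC=0 idx=0 pred=N actual=T -> ctr[0]=1
Ev 9: PC=0 idx=0 pred=N actual=T -> ctr[0]=2
Ev 10: PC=0 idx=0 pred=T actual=T -> ctr[0]=3
Ev 11: PC=0 idx=0 pred=T actual=N -> ctr[0]=2
Ev 12: PC=0 idx=0 pred=T actual=T -> ctr[0]=3
Ev 13: PC=0 idx=0 pred=T actual=T -> ctr[0]=3
Ev 14: PC=0 idx=0 pred=T actual=T -> ctr[0]=3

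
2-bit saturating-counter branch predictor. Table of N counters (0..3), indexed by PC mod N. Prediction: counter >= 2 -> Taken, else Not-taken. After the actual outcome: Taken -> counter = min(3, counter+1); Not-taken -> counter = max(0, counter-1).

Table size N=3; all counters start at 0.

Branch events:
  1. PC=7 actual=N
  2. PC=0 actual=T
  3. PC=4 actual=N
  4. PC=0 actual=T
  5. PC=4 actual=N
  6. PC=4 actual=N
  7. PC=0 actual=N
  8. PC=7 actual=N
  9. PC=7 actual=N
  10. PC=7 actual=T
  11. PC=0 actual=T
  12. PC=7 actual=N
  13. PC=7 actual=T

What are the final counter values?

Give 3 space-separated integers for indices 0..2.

Answer: 2 1 0

Derivation:
Ev 1: PC=7 idx=1 pred=N actual=N -> ctr[1]=0
Ev 2: PC=0 idx=0 pred=N actual=T -> ctr[0]=1
Ev 3: PC=4 idx=1 pred=N actual=N -> ctr[1]=0
Ev 4: PC=0 idx=0 pred=N actual=T -> ctr[0]=2
Ev 5: PC=4 idx=1 pred=N actual=N -> ctr[1]=0
Ev 6: PC=4 idx=1 pred=N actual=N -> ctr[1]=0
Ev 7: PC=0 idx=0 pred=T actual=N -> ctr[0]=1
Ev 8: PC=7 idx=1 pred=N actual=N -> ctr[1]=0
Ev 9: PC=7 idx=1 pred=N actual=N -> ctr[1]=0
Ev 10: PC=7 idx=1 pred=N actual=T -> ctr[1]=1
Ev 11: PC=0 idx=0 pred=N actual=T -> ctr[0]=2
Ev 12: PC=7 idx=1 pred=N actual=N -> ctr[1]=0
Ev 13: PC=7 idx=1 pred=N actual=T -> ctr[1]=1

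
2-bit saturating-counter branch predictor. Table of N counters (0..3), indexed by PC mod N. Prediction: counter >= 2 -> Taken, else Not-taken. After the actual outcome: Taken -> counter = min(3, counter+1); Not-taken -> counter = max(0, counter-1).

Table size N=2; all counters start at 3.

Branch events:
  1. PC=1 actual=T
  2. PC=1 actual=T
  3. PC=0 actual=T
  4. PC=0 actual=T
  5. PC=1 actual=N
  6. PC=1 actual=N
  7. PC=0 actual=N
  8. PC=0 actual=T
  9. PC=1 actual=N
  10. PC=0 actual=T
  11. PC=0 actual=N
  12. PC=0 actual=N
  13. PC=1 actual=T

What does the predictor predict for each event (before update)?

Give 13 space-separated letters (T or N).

Ev 1: PC=1 idx=1 pred=T actual=T -> ctr[1]=3
Ev 2: PC=1 idx=1 pred=T actual=T -> ctr[1]=3
Ev 3: PC=0 idx=0 pred=T actual=T -> ctr[0]=3
Ev 4: PC=0 idx=0 pred=T actual=T -> ctr[0]=3
Ev 5: PC=1 idx=1 pred=T actual=N -> ctr[1]=2
Ev 6: PC=1 idx=1 pred=T actual=N -> ctr[1]=1
Ev 7: PC=0 idx=0 pred=T actual=N -> ctr[0]=2
Ev 8: PC=0 idx=0 pred=T actual=T -> ctr[0]=3
Ev 9: PC=1 idx=1 pred=N actual=N -> ctr[1]=0
Ev 10: PC=0 idx=0 pred=T actual=T -> ctr[0]=3
Ev 11: PC=0 idx=0 pred=T actual=N -> ctr[0]=2
Ev 12: PC=0 idx=0 pred=T actual=N -> ctr[0]=1
Ev 13: PC=1 idx=1 pred=N actual=T -> ctr[1]=1

Answer: T T T T T T T T N T T T N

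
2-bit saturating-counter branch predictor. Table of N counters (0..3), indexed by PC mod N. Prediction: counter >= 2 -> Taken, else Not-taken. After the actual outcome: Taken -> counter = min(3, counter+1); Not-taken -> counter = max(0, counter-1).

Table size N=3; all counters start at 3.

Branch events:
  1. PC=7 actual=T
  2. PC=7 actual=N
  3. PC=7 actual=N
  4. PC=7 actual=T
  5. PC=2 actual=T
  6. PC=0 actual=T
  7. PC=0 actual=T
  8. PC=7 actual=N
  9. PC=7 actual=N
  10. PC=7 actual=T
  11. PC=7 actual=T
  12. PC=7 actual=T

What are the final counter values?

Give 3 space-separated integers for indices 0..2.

Answer: 3 3 3

Derivation:
Ev 1: PC=7 idx=1 pred=T actual=T -> ctr[1]=3
Ev 2: PC=7 idx=1 pred=T actual=N -> ctr[1]=2
Ev 3: PC=7 idx=1 pred=T actual=N -> ctr[1]=1
Ev 4: PC=7 idx=1 pred=N actual=T -> ctr[1]=2
Ev 5: PC=2 idx=2 pred=T actual=T -> ctr[2]=3
Ev 6: PC=0 idx=0 pred=T actual=T -> ctr[0]=3
Ev 7: PC=0 idx=0 pred=T actual=T -> ctr[0]=3
Ev 8: PC=7 idx=1 pred=T actual=N -> ctr[1]=1
Ev 9: PC=7 idx=1 pred=N actual=N -> ctr[1]=0
Ev 10: PC=7 idx=1 pred=N actual=T -> ctr[1]=1
Ev 11: PC=7 idx=1 pred=N actual=T -> ctr[1]=2
Ev 12: PC=7 idx=1 pred=T actual=T -> ctr[1]=3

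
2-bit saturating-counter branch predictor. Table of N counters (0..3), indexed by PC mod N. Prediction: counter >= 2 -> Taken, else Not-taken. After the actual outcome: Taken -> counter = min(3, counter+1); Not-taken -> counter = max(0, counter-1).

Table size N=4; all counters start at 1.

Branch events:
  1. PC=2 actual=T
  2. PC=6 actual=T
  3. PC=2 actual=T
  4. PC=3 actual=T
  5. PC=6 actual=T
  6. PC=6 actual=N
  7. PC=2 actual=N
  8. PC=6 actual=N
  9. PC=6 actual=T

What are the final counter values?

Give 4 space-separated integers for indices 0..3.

Answer: 1 1 1 2

Derivation:
Ev 1: PC=2 idx=2 pred=N actual=T -> ctr[2]=2
Ev 2: PC=6 idx=2 pred=T actual=T -> ctr[2]=3
Ev 3: PC=2 idx=2 pred=T actual=T -> ctr[2]=3
Ev 4: PC=3 idx=3 pred=N actual=T -> ctr[3]=2
Ev 5: PC=6 idx=2 pred=T actual=T -> ctr[2]=3
Ev 6: PC=6 idx=2 pred=T actual=N -> ctr[2]=2
Ev 7: PC=2 idx=2 pred=T actual=N -> ctr[2]=1
Ev 8: PC=6 idx=2 pred=N actual=N -> ctr[2]=0
Ev 9: PC=6 idx=2 pred=N actual=T -> ctr[2]=1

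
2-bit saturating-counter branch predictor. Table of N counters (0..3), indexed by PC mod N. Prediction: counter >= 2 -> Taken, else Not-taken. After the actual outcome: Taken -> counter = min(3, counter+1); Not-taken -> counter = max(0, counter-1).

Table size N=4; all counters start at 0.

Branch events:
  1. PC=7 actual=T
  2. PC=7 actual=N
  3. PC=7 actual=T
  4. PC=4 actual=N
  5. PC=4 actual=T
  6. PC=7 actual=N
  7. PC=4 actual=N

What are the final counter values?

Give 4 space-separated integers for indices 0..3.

Answer: 0 0 0 0

Derivation:
Ev 1: PC=7 idx=3 pred=N actual=T -> ctr[3]=1
Ev 2: PC=7 idx=3 pred=N actual=N -> ctr[3]=0
Ev 3: PC=7 idx=3 pred=N actual=T -> ctr[3]=1
Ev 4: PC=4 idx=0 pred=N actual=N -> ctr[0]=0
Ev 5: PC=4 idx=0 pred=N actual=T -> ctr[0]=1
Ev 6: PC=7 idx=3 pred=N actual=N -> ctr[3]=0
Ev 7: PC=4 idx=0 pred=N actual=N -> ctr[0]=0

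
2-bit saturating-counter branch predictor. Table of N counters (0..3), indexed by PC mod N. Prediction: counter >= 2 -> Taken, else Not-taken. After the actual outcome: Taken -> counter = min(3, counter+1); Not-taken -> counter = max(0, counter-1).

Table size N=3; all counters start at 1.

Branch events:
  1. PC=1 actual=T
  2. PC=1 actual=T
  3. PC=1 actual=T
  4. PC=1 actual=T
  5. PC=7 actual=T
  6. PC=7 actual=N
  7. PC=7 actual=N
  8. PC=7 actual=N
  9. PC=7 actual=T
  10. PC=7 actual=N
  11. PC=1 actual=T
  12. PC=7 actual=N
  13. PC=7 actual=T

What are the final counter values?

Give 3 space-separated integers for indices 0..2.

Ev 1: PC=1 idx=1 pred=N actual=T -> ctr[1]=2
Ev 2: PC=1 idx=1 pred=T actual=T -> ctr[1]=3
Ev 3: PC=1 idx=1 pred=T actual=T -> ctr[1]=3
Ev 4: PC=1 idx=1 pred=T actual=T -> ctr[1]=3
Ev 5: PC=7 idx=1 pred=T actual=T -> ctr[1]=3
Ev 6: PC=7 idx=1 pred=T actual=N -> ctr[1]=2
Ev 7: PC=7 idx=1 pred=T actual=N -> ctr[1]=1
Ev 8: PC=7 idx=1 pred=N actual=N -> ctr[1]=0
Ev 9: PC=7 idx=1 pred=N actual=T -> ctr[1]=1
Ev 10: PC=7 idx=1 pred=N actual=N -> ctr[1]=0
Ev 11: PC=1 idx=1 pred=N actual=T -> ctr[1]=1
Ev 12: PC=7 idx=1 pred=N actual=N -> ctr[1]=0
Ev 13: PC=7 idx=1 pred=N actual=T -> ctr[1]=1

Answer: 1 1 1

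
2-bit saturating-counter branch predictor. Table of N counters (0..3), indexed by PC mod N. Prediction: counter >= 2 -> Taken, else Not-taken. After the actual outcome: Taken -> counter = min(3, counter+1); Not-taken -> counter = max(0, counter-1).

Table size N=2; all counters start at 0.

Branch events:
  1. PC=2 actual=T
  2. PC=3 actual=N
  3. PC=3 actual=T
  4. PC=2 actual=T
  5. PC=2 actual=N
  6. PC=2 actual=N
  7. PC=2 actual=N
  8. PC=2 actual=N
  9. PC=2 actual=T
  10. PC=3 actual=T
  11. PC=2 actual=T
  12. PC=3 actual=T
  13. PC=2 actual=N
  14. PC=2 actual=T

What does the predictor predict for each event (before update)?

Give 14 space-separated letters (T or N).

Ev 1: PC=2 idx=0 pred=N actual=T -> ctr[0]=1
Ev 2: PC=3 idx=1 pred=N actual=N -> ctr[1]=0
Ev 3: PC=3 idx=1 pred=N actual=T -> ctr[1]=1
Ev 4: PC=2 idx=0 pred=N actual=T -> ctr[0]=2
Ev 5: PC=2 idx=0 pred=T actual=N -> ctr[0]=1
Ev 6: PC=2 idx=0 pred=N actual=N -> ctr[0]=0
Ev 7: PC=2 idx=0 pred=N actual=N -> ctr[0]=0
Ev 8: PC=2 idx=0 pred=N actual=N -> ctr[0]=0
Ev 9: PC=2 idx=0 pred=N actual=T -> ctr[0]=1
Ev 10: PC=3 idx=1 pred=N actual=T -> ctr[1]=2
Ev 11: PC=2 idx=0 pred=N actual=T -> ctr[0]=2
Ev 12: PC=3 idx=1 pred=T actual=T -> ctr[1]=3
Ev 13: PC=2 idx=0 pred=T actual=N -> ctr[0]=1
Ev 14: PC=2 idx=0 pred=N actual=T -> ctr[0]=2

Answer: N N N N T N N N N N N T T N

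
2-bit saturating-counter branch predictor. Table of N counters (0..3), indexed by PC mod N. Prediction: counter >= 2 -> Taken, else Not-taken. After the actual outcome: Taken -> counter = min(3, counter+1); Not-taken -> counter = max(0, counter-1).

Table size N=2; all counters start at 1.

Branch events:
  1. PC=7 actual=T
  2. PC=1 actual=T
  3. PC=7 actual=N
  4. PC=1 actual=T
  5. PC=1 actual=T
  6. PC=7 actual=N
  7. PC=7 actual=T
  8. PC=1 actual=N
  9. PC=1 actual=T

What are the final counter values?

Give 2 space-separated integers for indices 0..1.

Answer: 1 3

Derivation:
Ev 1: PC=7 idx=1 pred=N actual=T -> ctr[1]=2
Ev 2: PC=1 idx=1 pred=T actual=T -> ctr[1]=3
Ev 3: PC=7 idx=1 pred=T actual=N -> ctr[1]=2
Ev 4: PC=1 idx=1 pred=T actual=T -> ctr[1]=3
Ev 5: PC=1 idx=1 pred=T actual=T -> ctr[1]=3
Ev 6: PC=7 idx=1 pred=T actual=N -> ctr[1]=2
Ev 7: PC=7 idx=1 pred=T actual=T -> ctr[1]=3
Ev 8: PC=1 idx=1 pred=T actual=N -> ctr[1]=2
Ev 9: PC=1 idx=1 pred=T actual=T -> ctr[1]=3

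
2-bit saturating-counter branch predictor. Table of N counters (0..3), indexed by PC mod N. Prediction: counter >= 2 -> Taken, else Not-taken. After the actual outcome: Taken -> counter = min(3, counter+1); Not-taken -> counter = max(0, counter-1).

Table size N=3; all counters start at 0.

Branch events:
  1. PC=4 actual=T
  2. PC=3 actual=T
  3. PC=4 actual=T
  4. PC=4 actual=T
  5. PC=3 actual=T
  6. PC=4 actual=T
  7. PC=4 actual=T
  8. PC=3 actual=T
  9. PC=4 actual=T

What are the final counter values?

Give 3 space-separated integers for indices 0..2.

Ev 1: PC=4 idx=1 pred=N actual=T -> ctr[1]=1
Ev 2: PC=3 idx=0 pred=N actual=T -> ctr[0]=1
Ev 3: PC=4 idx=1 pred=N actual=T -> ctr[1]=2
Ev 4: PC=4 idx=1 pred=T actual=T -> ctr[1]=3
Ev 5: PC=3 idx=0 pred=N actual=T -> ctr[0]=2
Ev 6: PC=4 idx=1 pred=T actual=T -> ctr[1]=3
Ev 7: PC=4 idx=1 pred=T actual=T -> ctr[1]=3
Ev 8: PC=3 idx=0 pred=T actual=T -> ctr[0]=3
Ev 9: PC=4 idx=1 pred=T actual=T -> ctr[1]=3

Answer: 3 3 0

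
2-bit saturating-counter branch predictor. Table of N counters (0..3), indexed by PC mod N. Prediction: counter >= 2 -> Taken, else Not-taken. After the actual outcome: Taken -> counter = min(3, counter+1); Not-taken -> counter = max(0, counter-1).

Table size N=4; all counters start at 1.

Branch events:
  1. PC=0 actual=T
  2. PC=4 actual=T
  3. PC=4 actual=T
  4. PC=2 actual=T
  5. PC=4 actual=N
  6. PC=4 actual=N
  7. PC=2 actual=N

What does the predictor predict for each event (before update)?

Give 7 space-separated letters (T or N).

Answer: N T T N T T T

Derivation:
Ev 1: PC=0 idx=0 pred=N actual=T -> ctr[0]=2
Ev 2: PC=4 idx=0 pred=T actual=T -> ctr[0]=3
Ev 3: PC=4 idx=0 pred=T actual=T -> ctr[0]=3
Ev 4: PC=2 idx=2 pred=N actual=T -> ctr[2]=2
Ev 5: PC=4 idx=0 pred=T actual=N -> ctr[0]=2
Ev 6: PC=4 idx=0 pred=T actual=N -> ctr[0]=1
Ev 7: PC=2 idx=2 pred=T actual=N -> ctr[2]=1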